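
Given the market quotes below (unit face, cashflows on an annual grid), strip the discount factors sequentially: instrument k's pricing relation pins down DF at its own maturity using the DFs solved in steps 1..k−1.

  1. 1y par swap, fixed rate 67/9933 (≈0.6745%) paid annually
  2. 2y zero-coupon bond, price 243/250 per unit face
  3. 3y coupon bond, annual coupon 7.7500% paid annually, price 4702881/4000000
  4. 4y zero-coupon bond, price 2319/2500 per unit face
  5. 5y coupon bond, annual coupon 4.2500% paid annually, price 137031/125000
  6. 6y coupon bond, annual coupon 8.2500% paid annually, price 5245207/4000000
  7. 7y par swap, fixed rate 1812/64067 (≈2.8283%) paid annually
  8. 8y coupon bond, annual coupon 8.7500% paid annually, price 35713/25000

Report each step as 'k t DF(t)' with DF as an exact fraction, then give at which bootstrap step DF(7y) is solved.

step 1 [1y] swap r/1=67/9933: DF=(1 − 67/9933·(0))/(1+67/9933) = 9933/10000 ≈ 0.993300
step 2 [2y] zero: DF = P = 243/250 ≈ 0.972000
step 3 [3y] bond c/1=31/400: DF=(4702881/4000000 − 31/400·(0.993300+0.972000))/(1+31/400) = 4749/5000 ≈ 0.949800
step 4 [4y] zero: DF = P = 2319/2500 ≈ 0.927600
step 5 [5y] bond c/1=17/400: DF=(137031/125000 − 17/400·(0.993300+0.972000+0.949800+0.927600))/(1+17/400) = 8949/10000 ≈ 0.894900
step 6 [6y] bond c/1=33/400: DF=(5245207/4000000 − 33/400·(0.993300+0.972000+0.949800+0.927600+0.894900))/(1+33/400) = 8503/10000 ≈ 0.850300
step 7 [7y] swap r/1=1812/64067: DF=(1 − 1812/64067·(0.993300+0.972000+0.949800+0.927600+0.894900+0.850300))/(1+1812/64067) = 2047/2500 ≈ 0.818800
step 8 [8y] bond c/1=7/80: DF=(35713/25000 − 7/80·(0.993300+0.972000+0.949800+0.927600+0.894900+0.850300+0.818800))/(1+7/80) = 7981/10000 ≈ 0.798100

1 1 9933/10000
2 2 243/250
3 3 4749/5000
4 4 2319/2500
5 5 8949/10000
6 6 8503/10000
7 7 2047/2500
8 8 7981/10000
DF(7y) is solved at step 7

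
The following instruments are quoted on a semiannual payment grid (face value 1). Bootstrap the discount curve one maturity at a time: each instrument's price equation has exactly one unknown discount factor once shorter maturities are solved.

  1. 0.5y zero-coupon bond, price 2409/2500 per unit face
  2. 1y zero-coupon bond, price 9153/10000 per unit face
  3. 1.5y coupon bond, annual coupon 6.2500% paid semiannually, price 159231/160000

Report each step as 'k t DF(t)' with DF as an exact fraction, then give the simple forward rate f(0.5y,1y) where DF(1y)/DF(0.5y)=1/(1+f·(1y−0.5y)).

1 1/2 2409/2500
2 1 9153/10000
3 3/2 9081/10000
f(0.5y,1y) = ((2409/2500)/(9153/10000) − 1)/(1/2) = 322/3051 ≈ 10.5539%

step 1 [0.5y] zero: DF = P = 2409/2500 ≈ 0.963600
step 2 [1y] zero: DF = P = 9153/10000 ≈ 0.915300
step 3 [1.5y] bond c/2=1/32: DF=(159231/160000 − 1/32·(0.963600+0.915300))/(1+1/32) = 9081/10000 ≈ 0.908100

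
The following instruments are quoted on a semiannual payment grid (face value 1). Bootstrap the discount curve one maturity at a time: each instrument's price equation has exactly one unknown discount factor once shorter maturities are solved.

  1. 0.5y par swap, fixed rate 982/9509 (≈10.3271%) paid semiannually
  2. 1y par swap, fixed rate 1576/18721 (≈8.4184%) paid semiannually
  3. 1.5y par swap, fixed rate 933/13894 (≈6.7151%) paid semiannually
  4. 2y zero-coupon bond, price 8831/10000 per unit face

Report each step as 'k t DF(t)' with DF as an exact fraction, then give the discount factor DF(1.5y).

1 1/2 9509/10000
2 1 2303/2500
3 3/2 9067/10000
4 2 8831/10000
DF(1.5y) = 9067/10000 ≈ 0.906700

step 1 [0.5y] swap r/2=491/9509: DF=(1 − 491/9509·(0))/(1+491/9509) = 9509/10000 ≈ 0.950900
step 2 [1y] swap r/2=788/18721: DF=(1 − 788/18721·(0.950900))/(1+788/18721) = 2303/2500 ≈ 0.921200
step 3 [1.5y] swap r/2=933/27788: DF=(1 − 933/27788·(0.950900+0.921200))/(1+933/27788) = 9067/10000 ≈ 0.906700
step 4 [2y] zero: DF = P = 8831/10000 ≈ 0.883100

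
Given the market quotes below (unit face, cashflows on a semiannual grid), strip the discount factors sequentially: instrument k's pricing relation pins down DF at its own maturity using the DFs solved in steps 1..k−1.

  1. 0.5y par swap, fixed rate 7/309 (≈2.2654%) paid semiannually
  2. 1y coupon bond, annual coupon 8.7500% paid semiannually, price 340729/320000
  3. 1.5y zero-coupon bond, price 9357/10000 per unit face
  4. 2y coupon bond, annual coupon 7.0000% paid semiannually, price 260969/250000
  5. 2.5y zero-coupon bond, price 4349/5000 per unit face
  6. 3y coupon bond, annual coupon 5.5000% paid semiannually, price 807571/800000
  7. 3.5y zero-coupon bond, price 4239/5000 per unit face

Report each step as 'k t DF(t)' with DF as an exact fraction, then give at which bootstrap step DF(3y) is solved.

1 1/2 618/625
2 1 9787/10000
3 3/2 9357/10000
4 2 569/625
5 5/2 4349/5000
6 3 8571/10000
7 7/2 4239/5000
DF(3y) is solved at step 6

step 1 [0.5y] swap r/2=7/618: DF=(1 − 7/618·(0))/(1+7/618) = 618/625 ≈ 0.988800
step 2 [1y] bond c/2=7/160: DF=(340729/320000 − 7/160·(0.988800))/(1+7/160) = 9787/10000 ≈ 0.978700
step 3 [1.5y] zero: DF = P = 9357/10000 ≈ 0.935700
step 4 [2y] bond c/2=7/200: DF=(260969/250000 − 7/200·(0.988800+0.978700+0.935700))/(1+7/200) = 569/625 ≈ 0.910400
step 5 [2.5y] zero: DF = P = 4349/5000 ≈ 0.869800
step 6 [3y] bond c/2=11/400: DF=(807571/800000 − 11/400·(0.988800+0.978700+0.935700+0.910400+0.869800))/(1+11/400) = 8571/10000 ≈ 0.857100
step 7 [3.5y] zero: DF = P = 4239/5000 ≈ 0.847800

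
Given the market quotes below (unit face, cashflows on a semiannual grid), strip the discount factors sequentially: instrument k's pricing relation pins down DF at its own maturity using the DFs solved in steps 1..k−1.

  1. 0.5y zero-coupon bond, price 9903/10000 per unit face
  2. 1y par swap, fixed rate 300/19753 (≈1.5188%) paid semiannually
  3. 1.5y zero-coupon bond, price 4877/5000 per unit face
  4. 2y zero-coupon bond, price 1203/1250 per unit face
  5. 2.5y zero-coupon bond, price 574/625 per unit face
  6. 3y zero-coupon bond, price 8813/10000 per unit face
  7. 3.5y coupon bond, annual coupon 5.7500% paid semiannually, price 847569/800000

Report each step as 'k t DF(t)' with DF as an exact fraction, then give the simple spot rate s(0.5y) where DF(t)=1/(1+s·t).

1 1/2 9903/10000
2 1 197/200
3 3/2 4877/5000
4 2 1203/1250
5 5/2 574/625
6 3 8813/10000
7 7/2 4351/5000
s(0.5y) = (1/(9903/10000) − 1)/(1/2) = 194/9903 ≈ 1.9590%

step 1 [0.5y] zero: DF = P = 9903/10000 ≈ 0.990300
step 2 [1y] swap r/2=150/19753: DF=(1 − 150/19753·(0.990300))/(1+150/19753) = 197/200 ≈ 0.985000
step 3 [1.5y] zero: DF = P = 4877/5000 ≈ 0.975400
step 4 [2y] zero: DF = P = 1203/1250 ≈ 0.962400
step 5 [2.5y] zero: DF = P = 574/625 ≈ 0.918400
step 6 [3y] zero: DF = P = 8813/10000 ≈ 0.881300
step 7 [3.5y] bond c/2=23/800: DF=(847569/800000 − 23/800·(0.990300+0.985000+0.975400+0.962400+0.918400+0.881300))/(1+23/800) = 4351/5000 ≈ 0.870200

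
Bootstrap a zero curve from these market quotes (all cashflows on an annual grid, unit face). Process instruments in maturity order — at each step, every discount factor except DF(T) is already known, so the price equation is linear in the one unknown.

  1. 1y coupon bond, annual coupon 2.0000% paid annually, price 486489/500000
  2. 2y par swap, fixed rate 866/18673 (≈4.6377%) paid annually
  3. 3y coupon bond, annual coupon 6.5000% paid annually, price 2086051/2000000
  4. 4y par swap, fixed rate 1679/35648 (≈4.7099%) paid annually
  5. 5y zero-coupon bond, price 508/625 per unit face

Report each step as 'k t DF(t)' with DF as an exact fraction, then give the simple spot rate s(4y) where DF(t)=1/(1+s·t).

1 1 9539/10000
2 2 4567/5000
3 3 4327/5000
4 4 8321/10000
5 5 508/625
s(4y) = (1/(8321/10000) − 1)/(4) = 1679/33284 ≈ 5.0445%

step 1 [1y] bond c/1=1/50: DF=(486489/500000 − 1/50·(0))/(1+1/50) = 9539/10000 ≈ 0.953900
step 2 [2y] swap r/1=866/18673: DF=(1 − 866/18673·(0.953900))/(1+866/18673) = 4567/5000 ≈ 0.913400
step 3 [3y] bond c/1=13/200: DF=(2086051/2000000 − 13/200·(0.953900+0.913400))/(1+13/200) = 4327/5000 ≈ 0.865400
step 4 [4y] swap r/1=1679/35648: DF=(1 − 1679/35648·(0.953900+0.913400+0.865400))/(1+1679/35648) = 8321/10000 ≈ 0.832100
step 5 [5y] zero: DF = P = 508/625 ≈ 0.812800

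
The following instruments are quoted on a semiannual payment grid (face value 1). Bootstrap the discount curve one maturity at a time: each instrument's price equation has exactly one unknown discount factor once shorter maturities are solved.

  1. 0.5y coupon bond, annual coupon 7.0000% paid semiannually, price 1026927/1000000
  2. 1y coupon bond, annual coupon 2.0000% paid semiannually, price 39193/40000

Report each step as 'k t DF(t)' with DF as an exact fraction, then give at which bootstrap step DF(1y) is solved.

step 1 [0.5y] bond c/2=7/200: DF=(1026927/1000000 − 7/200·(0))/(1+7/200) = 4961/5000 ≈ 0.992200
step 2 [1y] bond c/2=1/100: DF=(39193/40000 − 1/100·(0.992200))/(1+1/100) = 9603/10000 ≈ 0.960300

1 1/2 4961/5000
2 1 9603/10000
DF(1y) is solved at step 2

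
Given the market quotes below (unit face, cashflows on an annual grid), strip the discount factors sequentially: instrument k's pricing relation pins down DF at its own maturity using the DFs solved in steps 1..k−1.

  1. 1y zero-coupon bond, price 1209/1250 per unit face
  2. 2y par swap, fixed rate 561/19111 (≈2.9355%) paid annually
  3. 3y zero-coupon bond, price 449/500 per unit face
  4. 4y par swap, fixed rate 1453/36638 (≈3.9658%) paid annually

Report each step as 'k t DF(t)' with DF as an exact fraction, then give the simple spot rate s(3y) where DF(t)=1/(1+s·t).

1 1 1209/1250
2 2 9439/10000
3 3 449/500
4 4 8547/10000
s(3y) = (1/(449/500) − 1)/(3) = 17/449 ≈ 3.7862%

step 1 [1y] zero: DF = P = 1209/1250 ≈ 0.967200
step 2 [2y] swap r/1=561/19111: DF=(1 − 561/19111·(0.967200))/(1+561/19111) = 9439/10000 ≈ 0.943900
step 3 [3y] zero: DF = P = 449/500 ≈ 0.898000
step 4 [4y] swap r/1=1453/36638: DF=(1 − 1453/36638·(0.967200+0.943900+0.898000))/(1+1453/36638) = 8547/10000 ≈ 0.854700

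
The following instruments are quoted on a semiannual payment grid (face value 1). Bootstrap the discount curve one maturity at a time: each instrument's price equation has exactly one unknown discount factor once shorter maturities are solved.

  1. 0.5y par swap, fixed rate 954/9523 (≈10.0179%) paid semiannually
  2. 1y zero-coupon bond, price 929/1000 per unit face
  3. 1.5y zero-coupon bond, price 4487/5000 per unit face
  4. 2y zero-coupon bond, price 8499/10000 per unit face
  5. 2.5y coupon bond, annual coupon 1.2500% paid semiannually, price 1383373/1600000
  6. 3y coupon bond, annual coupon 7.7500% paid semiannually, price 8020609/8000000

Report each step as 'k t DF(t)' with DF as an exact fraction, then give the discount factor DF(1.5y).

1 1/2 9523/10000
2 1 929/1000
3 3/2 4487/5000
4 2 8499/10000
5 5/2 8367/10000
6 3 3993/5000
DF(1.5y) = 4487/5000 ≈ 0.897400

step 1 [0.5y] swap r/2=477/9523: DF=(1 − 477/9523·(0))/(1+477/9523) = 9523/10000 ≈ 0.952300
step 2 [1y] zero: DF = P = 929/1000 ≈ 0.929000
step 3 [1.5y] zero: DF = P = 4487/5000 ≈ 0.897400
step 4 [2y] zero: DF = P = 8499/10000 ≈ 0.849900
step 5 [2.5y] bond c/2=1/160: DF=(1383373/1600000 − 1/160·(0.952300+0.929000+0.897400+0.849900))/(1+1/160) = 8367/10000 ≈ 0.836700
step 6 [3y] bond c/2=31/800: DF=(8020609/8000000 − 31/800·(0.952300+0.929000+0.897400+0.849900+0.836700))/(1+31/800) = 3993/5000 ≈ 0.798600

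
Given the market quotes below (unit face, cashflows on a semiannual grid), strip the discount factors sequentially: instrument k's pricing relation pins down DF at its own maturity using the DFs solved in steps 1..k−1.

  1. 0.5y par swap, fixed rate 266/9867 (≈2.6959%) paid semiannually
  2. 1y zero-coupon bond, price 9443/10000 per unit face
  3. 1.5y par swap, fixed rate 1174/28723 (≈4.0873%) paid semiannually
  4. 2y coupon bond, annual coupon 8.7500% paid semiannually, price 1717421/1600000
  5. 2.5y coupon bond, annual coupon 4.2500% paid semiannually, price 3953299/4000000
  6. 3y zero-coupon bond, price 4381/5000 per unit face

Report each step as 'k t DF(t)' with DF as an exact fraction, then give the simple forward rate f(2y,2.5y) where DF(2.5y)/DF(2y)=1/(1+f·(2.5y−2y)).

1 1/2 9867/10000
2 1 9443/10000
3 3/2 9413/10000
4 2 227/250
5 5/2 8891/10000
6 3 4381/5000
f(2y,2.5y) = ((227/250)/(8891/10000) − 1)/(1/2) = 378/8891 ≈ 4.2515%

step 1 [0.5y] swap r/2=133/9867: DF=(1 − 133/9867·(0))/(1+133/9867) = 9867/10000 ≈ 0.986700
step 2 [1y] zero: DF = P = 9443/10000 ≈ 0.944300
step 3 [1.5y] swap r/2=587/28723: DF=(1 − 587/28723·(0.986700+0.944300))/(1+587/28723) = 9413/10000 ≈ 0.941300
step 4 [2y] bond c/2=7/160: DF=(1717421/1600000 − 7/160·(0.986700+0.944300+0.941300))/(1+7/160) = 227/250 ≈ 0.908000
step 5 [2.5y] bond c/2=17/800: DF=(3953299/4000000 − 17/800·(0.986700+0.944300+0.941300+0.908000))/(1+17/800) = 8891/10000 ≈ 0.889100
step 6 [3y] zero: DF = P = 4381/5000 ≈ 0.876200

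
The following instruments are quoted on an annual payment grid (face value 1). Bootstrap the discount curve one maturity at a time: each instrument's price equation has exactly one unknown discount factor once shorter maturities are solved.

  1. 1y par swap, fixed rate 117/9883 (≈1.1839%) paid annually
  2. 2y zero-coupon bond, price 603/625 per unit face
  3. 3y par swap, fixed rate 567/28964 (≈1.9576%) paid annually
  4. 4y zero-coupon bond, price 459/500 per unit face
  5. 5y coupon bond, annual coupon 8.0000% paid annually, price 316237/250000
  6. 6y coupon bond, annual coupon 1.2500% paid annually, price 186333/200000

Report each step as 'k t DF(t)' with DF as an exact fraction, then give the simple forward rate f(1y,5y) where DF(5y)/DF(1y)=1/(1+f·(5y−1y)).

step 1 [1y] swap r/1=117/9883: DF=(1 − 117/9883·(0))/(1+117/9883) = 9883/10000 ≈ 0.988300
step 2 [2y] zero: DF = P = 603/625 ≈ 0.964800
step 3 [3y] swap r/1=567/28964: DF=(1 − 567/28964·(0.988300+0.964800))/(1+567/28964) = 9433/10000 ≈ 0.943300
step 4 [4y] zero: DF = P = 459/500 ≈ 0.918000
step 5 [5y] bond c/1=2/25: DF=(316237/250000 − 2/25·(0.988300+0.964800+0.943300+0.918000))/(1+2/25) = 8887/10000 ≈ 0.888700
step 6 [6y] bond c/1=1/80: DF=(186333/200000 − 1/80·(0.988300+0.964800+0.943300+0.918000+0.888700))/(1+1/80) = 8621/10000 ≈ 0.862100

1 1 9883/10000
2 2 603/625
3 3 9433/10000
4 4 459/500
5 5 8887/10000
6 6 8621/10000
f(1y,5y) = ((9883/10000)/(8887/10000) − 1)/(4) = 249/8887 ≈ 2.8018%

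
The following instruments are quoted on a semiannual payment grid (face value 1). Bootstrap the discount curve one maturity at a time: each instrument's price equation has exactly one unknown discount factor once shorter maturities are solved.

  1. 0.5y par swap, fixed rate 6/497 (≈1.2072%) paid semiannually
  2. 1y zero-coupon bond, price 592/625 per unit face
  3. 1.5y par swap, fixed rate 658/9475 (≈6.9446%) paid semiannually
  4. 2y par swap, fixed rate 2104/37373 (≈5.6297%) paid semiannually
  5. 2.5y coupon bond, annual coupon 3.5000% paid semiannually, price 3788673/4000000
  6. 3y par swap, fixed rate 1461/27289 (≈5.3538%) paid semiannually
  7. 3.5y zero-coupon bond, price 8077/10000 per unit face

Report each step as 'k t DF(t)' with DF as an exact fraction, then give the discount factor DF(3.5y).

1 1/2 497/500
2 1 592/625
3 3/2 9013/10000
4 2 2237/2500
5 5/2 4333/5000
6 3 8539/10000
7 7/2 8077/10000
DF(3.5y) = 8077/10000 ≈ 0.807700

step 1 [0.5y] swap r/2=3/497: DF=(1 − 3/497·(0))/(1+3/497) = 497/500 ≈ 0.994000
step 2 [1y] zero: DF = P = 592/625 ≈ 0.947200
step 3 [1.5y] swap r/2=329/9475: DF=(1 − 329/9475·(0.994000+0.947200))/(1+329/9475) = 9013/10000 ≈ 0.901300
step 4 [2y] swap r/2=1052/37373: DF=(1 − 1052/37373·(0.994000+0.947200+0.901300))/(1+1052/37373) = 2237/2500 ≈ 0.894800
step 5 [2.5y] bond c/2=7/400: DF=(3788673/4000000 − 7/400·(0.994000+0.947200+0.901300+0.894800))/(1+7/400) = 4333/5000 ≈ 0.866600
step 6 [3y] swap r/2=1461/54578: DF=(1 − 1461/54578·(0.994000+0.947200+0.901300+0.894800+0.866600))/(1+1461/54578) = 8539/10000 ≈ 0.853900
step 7 [3.5y] zero: DF = P = 8077/10000 ≈ 0.807700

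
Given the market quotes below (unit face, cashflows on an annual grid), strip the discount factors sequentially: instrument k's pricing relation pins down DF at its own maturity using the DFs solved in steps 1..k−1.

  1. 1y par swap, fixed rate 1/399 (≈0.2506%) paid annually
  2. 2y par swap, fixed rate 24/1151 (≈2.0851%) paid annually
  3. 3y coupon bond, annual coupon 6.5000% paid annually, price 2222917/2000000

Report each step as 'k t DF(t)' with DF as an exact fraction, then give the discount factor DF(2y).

step 1 [1y] swap r/1=1/399: DF=(1 − 1/399·(0))/(1+1/399) = 399/400 ≈ 0.997500
step 2 [2y] swap r/1=24/1151: DF=(1 − 24/1151·(0.997500))/(1+24/1151) = 1199/1250 ≈ 0.959200
step 3 [3y] bond c/1=13/200: DF=(2222917/2000000 − 13/200·(0.997500+0.959200))/(1+13/200) = 4621/5000 ≈ 0.924200

1 1 399/400
2 2 1199/1250
3 3 4621/5000
DF(2y) = 1199/1250 ≈ 0.959200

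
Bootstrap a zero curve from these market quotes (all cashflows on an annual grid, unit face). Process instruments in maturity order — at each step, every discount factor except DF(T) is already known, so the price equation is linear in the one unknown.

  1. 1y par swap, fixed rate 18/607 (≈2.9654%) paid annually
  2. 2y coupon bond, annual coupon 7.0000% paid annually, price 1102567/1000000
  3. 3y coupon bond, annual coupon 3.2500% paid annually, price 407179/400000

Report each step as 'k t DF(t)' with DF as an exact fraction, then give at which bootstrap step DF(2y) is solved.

step 1 [1y] swap r/1=18/607: DF=(1 − 18/607·(0))/(1+18/607) = 607/625 ≈ 0.971200
step 2 [2y] bond c/1=7/100: DF=(1102567/1000000 − 7/100·(0.971200))/(1+7/100) = 9669/10000 ≈ 0.966900
step 3 [3y] bond c/1=13/400: DF=(407179/400000 − 13/400·(0.971200+0.966900))/(1+13/400) = 9249/10000 ≈ 0.924900

1 1 607/625
2 2 9669/10000
3 3 9249/10000
DF(2y) is solved at step 2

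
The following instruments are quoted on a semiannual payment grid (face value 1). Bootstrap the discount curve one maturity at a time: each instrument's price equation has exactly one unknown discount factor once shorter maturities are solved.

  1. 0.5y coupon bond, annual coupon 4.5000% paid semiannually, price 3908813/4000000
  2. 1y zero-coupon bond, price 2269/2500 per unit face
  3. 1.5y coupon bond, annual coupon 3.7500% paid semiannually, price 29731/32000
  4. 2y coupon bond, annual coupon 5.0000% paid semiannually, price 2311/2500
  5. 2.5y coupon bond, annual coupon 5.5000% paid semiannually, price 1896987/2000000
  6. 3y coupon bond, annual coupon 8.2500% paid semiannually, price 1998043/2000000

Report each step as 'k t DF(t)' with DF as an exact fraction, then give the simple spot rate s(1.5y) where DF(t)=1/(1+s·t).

1 1/2 9557/10000
2 1 2269/2500
3 3/2 8777/10000
4 2 167/200
5 5/2 4137/5000
6 3 157/200
s(1.5y) = (1/(8777/10000) − 1)/(3/2) = 2446/26331 ≈ 9.2894%

step 1 [0.5y] bond c/2=9/400: DF=(3908813/4000000 − 9/400·(0))/(1+9/400) = 9557/10000 ≈ 0.955700
step 2 [1y] zero: DF = P = 2269/2500 ≈ 0.907600
step 3 [1.5y] bond c/2=3/160: DF=(29731/32000 − 3/160·(0.955700+0.907600))/(1+3/160) = 8777/10000 ≈ 0.877700
step 4 [2y] bond c/2=1/40: DF=(2311/2500 − 1/40·(0.955700+0.907600+0.877700))/(1+1/40) = 167/200 ≈ 0.835000
step 5 [2.5y] bond c/2=11/400: DF=(1896987/2000000 − 11/400·(0.955700+0.907600+0.877700+0.835000))/(1+11/400) = 4137/5000 ≈ 0.827400
step 6 [3y] bond c/2=33/800: DF=(1998043/2000000 − 33/800·(0.955700+0.907600+0.877700+0.835000+0.827400))/(1+33/800) = 157/200 ≈ 0.785000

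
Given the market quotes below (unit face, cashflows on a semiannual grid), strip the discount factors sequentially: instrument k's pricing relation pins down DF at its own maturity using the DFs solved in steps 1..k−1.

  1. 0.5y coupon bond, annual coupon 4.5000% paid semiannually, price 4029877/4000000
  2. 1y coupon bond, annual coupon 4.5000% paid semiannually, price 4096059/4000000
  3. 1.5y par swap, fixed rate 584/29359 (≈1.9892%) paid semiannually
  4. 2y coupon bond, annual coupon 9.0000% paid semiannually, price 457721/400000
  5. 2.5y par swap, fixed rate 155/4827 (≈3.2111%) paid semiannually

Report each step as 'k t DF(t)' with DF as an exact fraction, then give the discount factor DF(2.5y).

step 1 [0.5y] bond c/2=9/400: DF=(4029877/4000000 − 9/400·(0))/(1+9/400) = 9853/10000 ≈ 0.985300
step 2 [1y] bond c/2=9/400: DF=(4096059/4000000 − 9/400·(0.985300))/(1+9/400) = 4899/5000 ≈ 0.979800
step 3 [1.5y] swap r/2=292/29359: DF=(1 − 292/29359·(0.985300+0.979800))/(1+292/29359) = 2427/2500 ≈ 0.970800
step 4 [2y] bond c/2=9/200: DF=(457721/400000 − 9/200·(0.985300+0.979800+0.970800))/(1+9/200) = 4843/5000 ≈ 0.968600
step 5 [2.5y] swap r/2=155/9654: DF=(1 − 155/9654·(0.985300+0.979800+0.970800+0.968600))/(1+155/9654) = 369/400 ≈ 0.922500

1 1/2 9853/10000
2 1 4899/5000
3 3/2 2427/2500
4 2 4843/5000
5 5/2 369/400
DF(2.5y) = 369/400 ≈ 0.922500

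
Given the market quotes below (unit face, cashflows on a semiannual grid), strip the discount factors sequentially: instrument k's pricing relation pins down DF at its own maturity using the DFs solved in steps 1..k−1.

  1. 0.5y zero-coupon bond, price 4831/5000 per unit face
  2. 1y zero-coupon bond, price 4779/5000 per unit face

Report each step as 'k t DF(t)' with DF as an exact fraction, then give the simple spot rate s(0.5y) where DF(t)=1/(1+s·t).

step 1 [0.5y] zero: DF = P = 4831/5000 ≈ 0.966200
step 2 [1y] zero: DF = P = 4779/5000 ≈ 0.955800

1 1/2 4831/5000
2 1 4779/5000
s(0.5y) = (1/(4831/5000) − 1)/(1/2) = 338/4831 ≈ 6.9965%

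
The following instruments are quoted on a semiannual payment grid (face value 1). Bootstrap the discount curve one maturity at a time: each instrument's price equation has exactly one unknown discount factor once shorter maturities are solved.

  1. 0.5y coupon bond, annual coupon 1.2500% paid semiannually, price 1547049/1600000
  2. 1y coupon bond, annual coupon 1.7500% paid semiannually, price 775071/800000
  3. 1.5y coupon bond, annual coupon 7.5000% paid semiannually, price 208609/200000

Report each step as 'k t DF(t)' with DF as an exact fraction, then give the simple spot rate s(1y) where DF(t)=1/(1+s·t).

step 1 [0.5y] bond c/2=1/160: DF=(1547049/1600000 − 1/160·(0))/(1+1/160) = 9609/10000 ≈ 0.960900
step 2 [1y] bond c/2=7/800: DF=(775071/800000 − 7/800·(0.960900))/(1+7/800) = 9521/10000 ≈ 0.952100
step 3 [1.5y] bond c/2=3/80: DF=(208609/200000 − 3/80·(0.960900+0.952100))/(1+3/80) = 4681/5000 ≈ 0.936200

1 1/2 9609/10000
2 1 9521/10000
3 3/2 4681/5000
s(1y) = (1/(9521/10000) − 1)/(1) = 479/9521 ≈ 5.0310%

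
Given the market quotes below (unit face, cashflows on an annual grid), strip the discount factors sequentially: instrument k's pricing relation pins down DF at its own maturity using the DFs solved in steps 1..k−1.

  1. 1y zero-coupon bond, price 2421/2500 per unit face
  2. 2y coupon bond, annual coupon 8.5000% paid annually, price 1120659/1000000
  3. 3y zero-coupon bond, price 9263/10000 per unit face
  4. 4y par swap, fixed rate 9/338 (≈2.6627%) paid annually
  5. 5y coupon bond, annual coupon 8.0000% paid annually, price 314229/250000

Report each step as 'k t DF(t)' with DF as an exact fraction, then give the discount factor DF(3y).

step 1 [1y] zero: DF = P = 2421/2500 ≈ 0.968400
step 2 [2y] bond c/1=17/200: DF=(1120659/1000000 − 17/200·(0.968400))/(1+17/200) = 957/1000 ≈ 0.957000
step 3 [3y] zero: DF = P = 9263/10000 ≈ 0.926300
step 4 [4y] swap r/1=9/338: DF=(1 − 9/338·(0.968400+0.957000+0.926300))/(1+9/338) = 9001/10000 ≈ 0.900100
step 5 [5y] bond c/1=2/25: DF=(314229/250000 − 2/25·(0.968400+0.957000+0.926300+0.900100))/(1+2/25) = 8859/10000 ≈ 0.885900

1 1 2421/2500
2 2 957/1000
3 3 9263/10000
4 4 9001/10000
5 5 8859/10000
DF(3y) = 9263/10000 ≈ 0.926300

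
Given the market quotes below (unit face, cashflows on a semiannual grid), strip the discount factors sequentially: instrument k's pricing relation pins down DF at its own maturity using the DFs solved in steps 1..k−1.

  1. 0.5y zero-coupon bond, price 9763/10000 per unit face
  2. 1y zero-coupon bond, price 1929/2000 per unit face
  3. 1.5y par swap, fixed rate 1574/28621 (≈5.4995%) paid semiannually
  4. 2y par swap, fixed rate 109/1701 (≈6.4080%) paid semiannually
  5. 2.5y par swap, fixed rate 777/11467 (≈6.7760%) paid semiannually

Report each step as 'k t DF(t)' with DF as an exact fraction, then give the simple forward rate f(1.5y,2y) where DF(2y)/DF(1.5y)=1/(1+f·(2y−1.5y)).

1 1/2 9763/10000
2 1 1929/2000
3 3/2 9213/10000
4 2 8801/10000
5 5/2 4223/5000
f(1.5y,2y) = ((9213/10000)/(8801/10000) − 1)/(1/2) = 824/8801 ≈ 9.3626%

step 1 [0.5y] zero: DF = P = 9763/10000 ≈ 0.976300
step 2 [1y] zero: DF = P = 1929/2000 ≈ 0.964500
step 3 [1.5y] swap r/2=787/28621: DF=(1 − 787/28621·(0.976300+0.964500))/(1+787/28621) = 9213/10000 ≈ 0.921300
step 4 [2y] swap r/2=109/3402: DF=(1 − 109/3402·(0.976300+0.964500+0.921300))/(1+109/3402) = 8801/10000 ≈ 0.880100
step 5 [2.5y] swap r/2=777/22934: DF=(1 − 777/22934·(0.976300+0.964500+0.921300+0.880100))/(1+777/22934) = 4223/5000 ≈ 0.844600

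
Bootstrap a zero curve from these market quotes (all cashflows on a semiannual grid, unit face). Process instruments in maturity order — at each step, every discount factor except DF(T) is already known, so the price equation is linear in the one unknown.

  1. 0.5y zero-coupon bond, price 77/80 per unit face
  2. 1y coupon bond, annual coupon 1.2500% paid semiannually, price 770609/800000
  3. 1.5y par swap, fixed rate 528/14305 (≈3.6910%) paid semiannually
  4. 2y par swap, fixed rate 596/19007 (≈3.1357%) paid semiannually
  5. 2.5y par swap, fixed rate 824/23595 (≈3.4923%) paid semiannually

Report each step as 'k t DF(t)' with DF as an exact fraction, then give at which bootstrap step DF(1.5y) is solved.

1 1/2 77/80
2 1 9513/10000
3 3/2 592/625
4 2 2351/2500
5 5/2 1147/1250
DF(1.5y) is solved at step 3

step 1 [0.5y] zero: DF = P = 77/80 ≈ 0.962500
step 2 [1y] bond c/2=1/160: DF=(770609/800000 − 1/160·(0.962500))/(1+1/160) = 9513/10000 ≈ 0.951300
step 3 [1.5y] swap r/2=264/14305: DF=(1 − 264/14305·(0.962500+0.951300))/(1+264/14305) = 592/625 ≈ 0.947200
step 4 [2y] swap r/2=298/19007: DF=(1 − 298/19007·(0.962500+0.951300+0.947200))/(1+298/19007) = 2351/2500 ≈ 0.940400
step 5 [2.5y] swap r/2=412/23595: DF=(1 − 412/23595·(0.962500+0.951300+0.947200+0.940400))/(1+412/23595) = 1147/1250 ≈ 0.917600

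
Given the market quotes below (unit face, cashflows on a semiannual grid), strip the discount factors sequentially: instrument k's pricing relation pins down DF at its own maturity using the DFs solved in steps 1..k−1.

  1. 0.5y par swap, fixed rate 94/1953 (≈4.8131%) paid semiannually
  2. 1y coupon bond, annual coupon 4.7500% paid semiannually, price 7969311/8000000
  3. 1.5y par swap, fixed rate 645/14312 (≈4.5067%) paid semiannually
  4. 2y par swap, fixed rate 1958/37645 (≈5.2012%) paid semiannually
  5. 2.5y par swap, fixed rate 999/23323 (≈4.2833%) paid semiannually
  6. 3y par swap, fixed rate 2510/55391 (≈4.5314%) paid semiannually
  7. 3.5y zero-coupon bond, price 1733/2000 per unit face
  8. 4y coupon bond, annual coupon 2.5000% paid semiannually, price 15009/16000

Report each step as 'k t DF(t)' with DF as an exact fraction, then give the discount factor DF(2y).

1 1/2 1953/2000
2 1 594/625
3 3/2 1871/2000
4 2 9021/10000
5 5/2 9001/10000
6 3 1749/2000
7 7/2 1733/2000
8 4 4237/5000
DF(2y) = 9021/10000 ≈ 0.902100

step 1 [0.5y] swap r/2=47/1953: DF=(1 − 47/1953·(0))/(1+47/1953) = 1953/2000 ≈ 0.976500
step 2 [1y] bond c/2=19/800: DF=(7969311/8000000 − 19/800·(0.976500))/(1+19/800) = 594/625 ≈ 0.950400
step 3 [1.5y] swap r/2=645/28624: DF=(1 − 645/28624·(0.976500+0.950400))/(1+645/28624) = 1871/2000 ≈ 0.935500
step 4 [2y] swap r/2=979/37645: DF=(1 − 979/37645·(0.976500+0.950400+0.935500))/(1+979/37645) = 9021/10000 ≈ 0.902100
step 5 [2.5y] swap r/2=999/46646: DF=(1 − 999/46646·(0.976500+0.950400+0.935500+0.902100))/(1+999/46646) = 9001/10000 ≈ 0.900100
step 6 [3y] swap r/2=1255/55391: DF=(1 − 1255/55391·(0.976500+0.950400+0.935500+0.902100+0.900100))/(1+1255/55391) = 1749/2000 ≈ 0.874500
step 7 [3.5y] zero: DF = P = 1733/2000 ≈ 0.866500
step 8 [4y] bond c/2=1/80: DF=(15009/16000 − 1/80·(0.976500+0.950400+0.935500+0.902100+0.900100+0.874500+0.866500))/(1+1/80) = 4237/5000 ≈ 0.847400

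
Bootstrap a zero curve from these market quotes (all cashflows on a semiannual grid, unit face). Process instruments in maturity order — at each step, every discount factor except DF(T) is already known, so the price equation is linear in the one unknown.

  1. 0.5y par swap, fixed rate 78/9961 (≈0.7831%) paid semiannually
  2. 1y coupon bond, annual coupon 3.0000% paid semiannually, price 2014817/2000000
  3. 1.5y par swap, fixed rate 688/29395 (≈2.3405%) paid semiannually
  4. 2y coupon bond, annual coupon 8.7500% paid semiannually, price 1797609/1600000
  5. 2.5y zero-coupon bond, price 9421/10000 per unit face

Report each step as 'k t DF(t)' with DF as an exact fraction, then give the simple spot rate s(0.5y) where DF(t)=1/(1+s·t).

1 1/2 9961/10000
2 1 4889/5000
3 3/2 1207/1250
4 2 2383/2500
5 5/2 9421/10000
s(0.5y) = (1/(9961/10000) − 1)/(1/2) = 78/9961 ≈ 0.7831%

step 1 [0.5y] swap r/2=39/9961: DF=(1 − 39/9961·(0))/(1+39/9961) = 9961/10000 ≈ 0.996100
step 2 [1y] bond c/2=3/200: DF=(2014817/2000000 − 3/200·(0.996100))/(1+3/200) = 4889/5000 ≈ 0.977800
step 3 [1.5y] swap r/2=344/29395: DF=(1 − 344/29395·(0.996100+0.977800))/(1+344/29395) = 1207/1250 ≈ 0.965600
step 4 [2y] bond c/2=7/160: DF=(1797609/1600000 − 7/160·(0.996100+0.977800+0.965600))/(1+7/160) = 2383/2500 ≈ 0.953200
step 5 [2.5y] zero: DF = P = 9421/10000 ≈ 0.942100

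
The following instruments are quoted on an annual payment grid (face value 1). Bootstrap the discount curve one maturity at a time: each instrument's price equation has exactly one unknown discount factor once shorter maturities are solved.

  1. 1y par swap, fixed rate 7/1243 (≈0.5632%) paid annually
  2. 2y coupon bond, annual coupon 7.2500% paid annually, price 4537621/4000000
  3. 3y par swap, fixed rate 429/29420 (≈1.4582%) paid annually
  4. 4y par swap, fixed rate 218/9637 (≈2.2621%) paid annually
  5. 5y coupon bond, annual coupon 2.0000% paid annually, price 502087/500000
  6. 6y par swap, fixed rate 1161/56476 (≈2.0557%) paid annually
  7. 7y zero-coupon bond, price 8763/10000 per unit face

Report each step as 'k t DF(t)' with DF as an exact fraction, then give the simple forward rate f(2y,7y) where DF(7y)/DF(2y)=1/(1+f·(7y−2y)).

step 1 [1y] swap r/1=7/1243: DF=(1 − 7/1243·(0))/(1+7/1243) = 1243/1250 ≈ 0.994400
step 2 [2y] bond c/1=29/400: DF=(4537621/4000000 − 29/400·(0.994400))/(1+29/400) = 1981/2000 ≈ 0.990500
step 3 [3y] swap r/1=429/29420: DF=(1 − 429/29420·(0.994400+0.990500))/(1+429/29420) = 9571/10000 ≈ 0.957100
step 4 [4y] swap r/1=218/9637: DF=(1 − 218/9637·(0.994400+0.990500+0.957100))/(1+218/9637) = 1141/1250 ≈ 0.912800
step 5 [5y] bond c/1=1/50: DF=(502087/500000 − 1/50·(0.994400+0.990500+0.957100+0.912800))/(1+1/50) = 9089/10000 ≈ 0.908900
step 6 [6y] swap r/1=1161/56476: DF=(1 − 1161/56476·(0.994400+0.990500+0.957100+0.912800+0.908900))/(1+1161/56476) = 8839/10000 ≈ 0.883900
step 7 [7y] zero: DF = P = 8763/10000 ≈ 0.876300

1 1 1243/1250
2 2 1981/2000
3 3 9571/10000
4 4 1141/1250
5 5 9089/10000
6 6 8839/10000
7 7 8763/10000
f(2y,7y) = ((1981/2000)/(8763/10000) − 1)/(5) = 1142/43815 ≈ 2.6064%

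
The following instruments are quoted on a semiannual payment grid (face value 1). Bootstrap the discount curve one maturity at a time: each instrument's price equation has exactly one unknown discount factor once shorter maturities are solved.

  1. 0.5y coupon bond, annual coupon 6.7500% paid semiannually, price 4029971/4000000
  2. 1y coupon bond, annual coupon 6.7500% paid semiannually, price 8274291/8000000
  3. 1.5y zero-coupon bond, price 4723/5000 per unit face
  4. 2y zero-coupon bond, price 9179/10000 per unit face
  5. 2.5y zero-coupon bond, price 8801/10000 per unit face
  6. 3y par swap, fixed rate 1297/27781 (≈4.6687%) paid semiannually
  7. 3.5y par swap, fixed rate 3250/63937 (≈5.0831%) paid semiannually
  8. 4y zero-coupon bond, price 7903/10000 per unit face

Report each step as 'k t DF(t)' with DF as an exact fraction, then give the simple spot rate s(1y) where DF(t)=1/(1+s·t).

step 1 [0.5y] bond c/2=27/800: DF=(4029971/4000000 − 27/800·(0))/(1+27/800) = 4873/5000 ≈ 0.974600
step 2 [1y] bond c/2=27/800: DF=(8274291/8000000 − 27/800·(0.974600))/(1+27/800) = 9687/10000 ≈ 0.968700
step 3 [1.5y] zero: DF = P = 4723/5000 ≈ 0.944600
step 4 [2y] zero: DF = P = 9179/10000 ≈ 0.917900
step 5 [2.5y] zero: DF = P = 8801/10000 ≈ 0.880100
step 6 [3y] swap r/2=1297/55562: DF=(1 − 1297/55562·(0.974600+0.968700+0.944600+0.917900+0.880100))/(1+1297/55562) = 8703/10000 ≈ 0.870300
step 7 [3.5y] swap r/2=1625/63937: DF=(1 − 1625/63937·(0.974600+0.968700+0.944600+0.917900+0.880100+0.870300))/(1+1625/63937) = 67/80 ≈ 0.837500
step 8 [4y] zero: DF = P = 7903/10000 ≈ 0.790300

1 1/2 4873/5000
2 1 9687/10000
3 3/2 4723/5000
4 2 9179/10000
5 5/2 8801/10000
6 3 8703/10000
7 7/2 67/80
8 4 7903/10000
s(1y) = (1/(9687/10000) − 1)/(1) = 313/9687 ≈ 3.2311%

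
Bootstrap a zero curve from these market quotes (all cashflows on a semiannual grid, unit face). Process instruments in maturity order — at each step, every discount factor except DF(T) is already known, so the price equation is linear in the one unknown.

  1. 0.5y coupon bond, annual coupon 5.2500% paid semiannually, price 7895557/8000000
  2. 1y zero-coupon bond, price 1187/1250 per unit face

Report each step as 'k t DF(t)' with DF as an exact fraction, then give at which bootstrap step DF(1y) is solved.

step 1 [0.5y] bond c/2=21/800: DF=(7895557/8000000 − 21/800·(0))/(1+21/800) = 9617/10000 ≈ 0.961700
step 2 [1y] zero: DF = P = 1187/1250 ≈ 0.949600

1 1/2 9617/10000
2 1 1187/1250
DF(1y) is solved at step 2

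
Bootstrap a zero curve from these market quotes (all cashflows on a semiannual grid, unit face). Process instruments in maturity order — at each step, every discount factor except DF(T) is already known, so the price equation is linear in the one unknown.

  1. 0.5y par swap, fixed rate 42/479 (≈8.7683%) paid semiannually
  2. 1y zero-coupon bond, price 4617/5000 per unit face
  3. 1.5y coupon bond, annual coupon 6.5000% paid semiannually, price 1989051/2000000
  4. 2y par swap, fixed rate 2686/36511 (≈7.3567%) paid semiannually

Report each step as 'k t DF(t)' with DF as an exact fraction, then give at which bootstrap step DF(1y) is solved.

1 1/2 479/500
2 1 4617/5000
3 3/2 113/125
4 2 8657/10000
DF(1y) is solved at step 2

step 1 [0.5y] swap r/2=21/479: DF=(1 − 21/479·(0))/(1+21/479) = 479/500 ≈ 0.958000
step 2 [1y] zero: DF = P = 4617/5000 ≈ 0.923400
step 3 [1.5y] bond c/2=13/400: DF=(1989051/2000000 − 13/400·(0.958000+0.923400))/(1+13/400) = 113/125 ≈ 0.904000
step 4 [2y] swap r/2=1343/36511: DF=(1 − 1343/36511·(0.958000+0.923400+0.904000))/(1+1343/36511) = 8657/10000 ≈ 0.865700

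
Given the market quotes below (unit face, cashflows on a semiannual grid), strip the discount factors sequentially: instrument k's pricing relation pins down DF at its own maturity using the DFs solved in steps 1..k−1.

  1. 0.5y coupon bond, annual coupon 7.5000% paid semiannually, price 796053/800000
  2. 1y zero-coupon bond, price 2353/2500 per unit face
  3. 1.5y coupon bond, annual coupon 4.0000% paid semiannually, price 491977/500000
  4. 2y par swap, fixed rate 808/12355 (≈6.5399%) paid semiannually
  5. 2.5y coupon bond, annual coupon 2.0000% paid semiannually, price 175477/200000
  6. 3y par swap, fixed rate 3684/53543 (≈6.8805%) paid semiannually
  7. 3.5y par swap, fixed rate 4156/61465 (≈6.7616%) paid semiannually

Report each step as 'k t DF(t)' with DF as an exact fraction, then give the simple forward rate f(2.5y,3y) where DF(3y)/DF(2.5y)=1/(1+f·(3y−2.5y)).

step 1 [0.5y] bond c/2=3/80: DF=(796053/800000 − 3/80·(0))/(1+3/80) = 9591/10000 ≈ 0.959100
step 2 [1y] zero: DF = P = 2353/2500 ≈ 0.941200
step 3 [1.5y] bond c/2=1/50: DF=(491977/500000 − 1/50·(0.959100+0.941200))/(1+1/50) = 4637/5000 ≈ 0.927400
step 4 [2y] swap r/2=404/12355: DF=(1 − 404/12355·(0.959100+0.941200+0.927400))/(1+404/12355) = 2197/2500 ≈ 0.878800
step 5 [2.5y] bond c/2=1/100: DF=(175477/200000 − 1/100·(0.959100+0.941200+0.927400+0.878800))/(1+1/100) = 104/125 ≈ 0.832000
step 6 [3y] swap r/2=1842/53543: DF=(1 − 1842/53543·(0.959100+0.941200+0.927400+0.878800+0.832000))/(1+1842/53543) = 4079/5000 ≈ 0.815800
step 7 [3.5y] swap r/2=2078/61465: DF=(1 − 2078/61465·(0.959100+0.941200+0.927400+0.878800+0.832000+0.815800))/(1+2078/61465) = 3961/5000 ≈ 0.792200

1 1/2 9591/10000
2 1 2353/2500
3 3/2 4637/5000
4 2 2197/2500
5 5/2 104/125
6 3 4079/5000
7 7/2 3961/5000
f(2.5y,3y) = ((104/125)/(4079/5000) − 1)/(1/2) = 162/4079 ≈ 3.9716%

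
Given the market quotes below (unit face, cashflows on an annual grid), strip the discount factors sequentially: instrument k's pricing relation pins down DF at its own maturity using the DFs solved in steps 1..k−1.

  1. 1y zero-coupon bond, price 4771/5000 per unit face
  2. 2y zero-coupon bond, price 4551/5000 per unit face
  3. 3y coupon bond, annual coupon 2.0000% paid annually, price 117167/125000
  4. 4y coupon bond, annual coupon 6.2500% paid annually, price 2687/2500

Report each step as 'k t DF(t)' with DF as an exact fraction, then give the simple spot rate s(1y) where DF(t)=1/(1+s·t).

step 1 [1y] zero: DF = P = 4771/5000 ≈ 0.954200
step 2 [2y] zero: DF = P = 4551/5000 ≈ 0.910200
step 3 [3y] bond c/1=1/50: DF=(117167/125000 − 1/50·(0.954200+0.910200))/(1+1/50) = 1103/1250 ≈ 0.882400
step 4 [4y] bond c/1=1/16: DF=(2687/2500 − 1/16·(0.954200+0.910200+0.882400))/(1+1/16) = 17/20 ≈ 0.850000

1 1 4771/5000
2 2 4551/5000
3 3 1103/1250
4 4 17/20
s(1y) = (1/(4771/5000) − 1)/(1) = 229/4771 ≈ 4.7998%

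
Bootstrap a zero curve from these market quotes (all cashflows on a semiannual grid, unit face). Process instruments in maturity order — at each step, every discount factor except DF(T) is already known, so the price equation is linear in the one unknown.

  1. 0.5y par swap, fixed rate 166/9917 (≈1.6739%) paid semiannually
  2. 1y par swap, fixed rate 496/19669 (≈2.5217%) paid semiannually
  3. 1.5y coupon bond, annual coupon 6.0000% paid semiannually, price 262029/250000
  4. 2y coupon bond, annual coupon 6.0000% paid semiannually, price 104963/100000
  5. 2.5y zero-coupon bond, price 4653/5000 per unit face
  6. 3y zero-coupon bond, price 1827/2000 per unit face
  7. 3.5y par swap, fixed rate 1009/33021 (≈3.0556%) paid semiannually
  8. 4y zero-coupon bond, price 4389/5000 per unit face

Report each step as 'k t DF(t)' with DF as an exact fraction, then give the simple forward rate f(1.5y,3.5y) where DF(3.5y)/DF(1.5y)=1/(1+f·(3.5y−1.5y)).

step 1 [0.5y] swap r/2=83/9917: DF=(1 − 83/9917·(0))/(1+83/9917) = 9917/10000 ≈ 0.991700
step 2 [1y] swap r/2=248/19669: DF=(1 − 248/19669·(0.991700))/(1+248/19669) = 1219/1250 ≈ 0.975200
step 3 [1.5y] bond c/2=3/100: DF=(262029/250000 − 3/100·(0.991700+0.975200))/(1+3/100) = 9603/10000 ≈ 0.960300
step 4 [2y] bond c/2=3/100: DF=(104963/100000 − 3/100·(0.991700+0.975200+0.960300))/(1+3/100) = 4669/5000 ≈ 0.933800
step 5 [2.5y] zero: DF = P = 4653/5000 ≈ 0.930600
step 6 [3y] zero: DF = P = 1827/2000 ≈ 0.913500
step 7 [3.5y] swap r/2=1009/66042: DF=(1 − 1009/66042·(0.991700+0.975200+0.960300+0.933800+0.930600+0.913500))/(1+1009/66042) = 8991/10000 ≈ 0.899100
step 8 [4y] zero: DF = P = 4389/5000 ≈ 0.877800

1 1/2 9917/10000
2 1 1219/1250
3 3/2 9603/10000
4 2 4669/5000
5 5/2 4653/5000
6 3 1827/2000
7 7/2 8991/10000
8 4 4389/5000
f(1.5y,3.5y) = ((9603/10000)/(8991/10000) − 1)/(2) = 34/999 ≈ 3.4034%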